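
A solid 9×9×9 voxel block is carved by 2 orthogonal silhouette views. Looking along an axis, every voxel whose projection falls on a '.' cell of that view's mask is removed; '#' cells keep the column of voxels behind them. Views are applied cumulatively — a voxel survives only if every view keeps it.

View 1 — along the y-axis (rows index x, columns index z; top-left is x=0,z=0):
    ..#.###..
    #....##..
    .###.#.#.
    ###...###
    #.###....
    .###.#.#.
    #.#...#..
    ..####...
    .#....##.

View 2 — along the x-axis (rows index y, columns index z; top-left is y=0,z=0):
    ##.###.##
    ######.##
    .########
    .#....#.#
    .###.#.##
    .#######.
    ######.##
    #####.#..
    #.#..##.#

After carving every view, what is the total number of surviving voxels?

238 voxels

full grid |V| = 729
  1. axis=1 (XZ plane), |mask|=37  ⇒  voxels=333
  2. axis=0 (YZ plane), |mask|=58  ⇒  voxels=238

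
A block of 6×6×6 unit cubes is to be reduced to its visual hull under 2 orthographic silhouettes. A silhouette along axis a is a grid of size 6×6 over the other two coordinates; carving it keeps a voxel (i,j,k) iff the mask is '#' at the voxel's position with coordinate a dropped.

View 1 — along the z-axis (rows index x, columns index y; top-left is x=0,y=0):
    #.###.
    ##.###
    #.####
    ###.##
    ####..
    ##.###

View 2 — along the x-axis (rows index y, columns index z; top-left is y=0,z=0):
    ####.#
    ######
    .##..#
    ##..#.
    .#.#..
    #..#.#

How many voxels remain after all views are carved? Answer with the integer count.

remaining voxels: 103

before carving: 216 voxels (6×6×6)
step 1: project along z, AND mask (28/36) → |grid| = 168
step 2: project along x, AND mask (22/36) → |grid| = 103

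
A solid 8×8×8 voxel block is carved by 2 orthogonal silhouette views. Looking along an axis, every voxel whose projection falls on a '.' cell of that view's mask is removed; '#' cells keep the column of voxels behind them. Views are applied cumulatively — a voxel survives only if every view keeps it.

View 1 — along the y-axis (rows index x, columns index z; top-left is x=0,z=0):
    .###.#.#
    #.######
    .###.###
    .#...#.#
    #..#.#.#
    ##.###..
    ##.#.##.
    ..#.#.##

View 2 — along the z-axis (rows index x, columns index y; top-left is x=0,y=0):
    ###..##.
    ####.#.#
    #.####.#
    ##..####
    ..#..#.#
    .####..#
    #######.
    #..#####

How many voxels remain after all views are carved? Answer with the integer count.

|visual hull| = 217

before carving: 512 voxels (8×8×8)
step 1: project along y, AND mask (39/64) → |grid| = 312
step 2: project along z, AND mask (44/64) → |grid| = 217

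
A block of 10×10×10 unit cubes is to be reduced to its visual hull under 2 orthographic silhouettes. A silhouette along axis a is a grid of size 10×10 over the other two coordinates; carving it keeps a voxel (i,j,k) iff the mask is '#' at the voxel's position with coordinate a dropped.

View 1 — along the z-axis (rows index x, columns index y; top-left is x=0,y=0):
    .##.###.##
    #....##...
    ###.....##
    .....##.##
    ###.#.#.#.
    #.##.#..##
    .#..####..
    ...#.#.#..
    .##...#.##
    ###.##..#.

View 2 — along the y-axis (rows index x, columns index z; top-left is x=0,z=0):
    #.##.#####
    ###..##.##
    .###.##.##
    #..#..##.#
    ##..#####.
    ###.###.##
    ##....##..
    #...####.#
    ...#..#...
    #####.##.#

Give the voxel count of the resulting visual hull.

full grid |V| = 1000
V1 z: intersect with XY mask (50 set) -- 500 left
V2 y: intersect with XZ mask (62 set) -- 318 left

remaining voxels: 318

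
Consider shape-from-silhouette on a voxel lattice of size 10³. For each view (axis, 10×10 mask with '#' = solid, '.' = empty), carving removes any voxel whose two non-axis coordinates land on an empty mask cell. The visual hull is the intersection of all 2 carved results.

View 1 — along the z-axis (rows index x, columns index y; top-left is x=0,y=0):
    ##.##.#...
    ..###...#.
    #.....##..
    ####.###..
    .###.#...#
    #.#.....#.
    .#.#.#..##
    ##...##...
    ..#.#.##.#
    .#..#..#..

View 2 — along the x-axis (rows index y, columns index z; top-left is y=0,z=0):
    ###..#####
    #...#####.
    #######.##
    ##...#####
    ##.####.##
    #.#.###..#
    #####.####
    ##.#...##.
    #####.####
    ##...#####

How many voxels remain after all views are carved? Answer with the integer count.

voxel count = 325

start: 10×10×10 = 1000 voxels
[1] z-view keeps 44 columns → grid now 440
[2] x-view keeps 74 columns → grid now 325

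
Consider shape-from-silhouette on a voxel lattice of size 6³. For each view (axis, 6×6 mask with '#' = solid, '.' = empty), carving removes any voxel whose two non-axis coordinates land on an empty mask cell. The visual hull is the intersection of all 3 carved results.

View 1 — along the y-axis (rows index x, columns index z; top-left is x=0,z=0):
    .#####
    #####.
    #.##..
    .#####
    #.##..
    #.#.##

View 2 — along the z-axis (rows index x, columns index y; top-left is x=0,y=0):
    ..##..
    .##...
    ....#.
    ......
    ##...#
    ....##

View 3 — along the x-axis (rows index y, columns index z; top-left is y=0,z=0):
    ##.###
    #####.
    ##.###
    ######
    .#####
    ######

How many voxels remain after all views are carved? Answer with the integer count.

full grid |V| = 216
  1. axis=1 (XZ plane), |mask|=25  ⇒  voxels=150
  2. axis=2 (XY plane), |mask|=10  ⇒  voxels=40
  3. axis=0 (YZ plane), |mask|=32  ⇒  voxels=35

35 voxels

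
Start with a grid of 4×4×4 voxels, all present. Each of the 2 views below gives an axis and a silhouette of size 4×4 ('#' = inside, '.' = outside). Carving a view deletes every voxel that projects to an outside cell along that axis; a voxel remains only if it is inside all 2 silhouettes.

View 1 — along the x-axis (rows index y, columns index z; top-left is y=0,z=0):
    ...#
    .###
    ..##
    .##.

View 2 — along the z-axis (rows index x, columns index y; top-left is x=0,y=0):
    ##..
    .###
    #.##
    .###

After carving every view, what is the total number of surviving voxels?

23 voxels

initial block: 4^3 = 64
  1. axis=0 (YZ plane), |mask|=8  ⇒  voxels=32
  2. axis=2 (XY plane), |mask|=11  ⇒  voxels=23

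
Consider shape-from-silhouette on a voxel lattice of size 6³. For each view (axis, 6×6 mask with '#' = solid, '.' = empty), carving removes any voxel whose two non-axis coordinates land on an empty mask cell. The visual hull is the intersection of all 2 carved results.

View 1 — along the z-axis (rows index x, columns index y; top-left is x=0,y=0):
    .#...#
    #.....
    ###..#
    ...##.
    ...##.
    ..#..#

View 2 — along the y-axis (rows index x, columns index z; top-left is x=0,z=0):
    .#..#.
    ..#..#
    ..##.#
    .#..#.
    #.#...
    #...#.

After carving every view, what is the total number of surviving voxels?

start: 6×6×6 = 216 voxels
  1. axis=2 (XY plane), |mask|=13  ⇒  voxels=78
  2. axis=1 (XZ plane), |mask|=13  ⇒  voxels=30

voxel count = 30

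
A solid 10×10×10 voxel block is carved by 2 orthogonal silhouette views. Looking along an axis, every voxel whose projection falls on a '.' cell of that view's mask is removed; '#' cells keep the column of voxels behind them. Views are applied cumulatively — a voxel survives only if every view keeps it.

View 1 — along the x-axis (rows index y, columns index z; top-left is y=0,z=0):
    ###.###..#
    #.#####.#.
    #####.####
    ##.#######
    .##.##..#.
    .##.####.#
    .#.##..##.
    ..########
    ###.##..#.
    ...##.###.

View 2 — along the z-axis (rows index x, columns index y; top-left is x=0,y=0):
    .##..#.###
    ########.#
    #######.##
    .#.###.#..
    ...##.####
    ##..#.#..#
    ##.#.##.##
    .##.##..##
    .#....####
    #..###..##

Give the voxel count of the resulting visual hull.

422 voxels

initial block: 10^3 = 1000
step 1: project along x, AND mask (68/100) → |grid| = 680
step 2: project along z, AND mask (64/100) → |grid| = 422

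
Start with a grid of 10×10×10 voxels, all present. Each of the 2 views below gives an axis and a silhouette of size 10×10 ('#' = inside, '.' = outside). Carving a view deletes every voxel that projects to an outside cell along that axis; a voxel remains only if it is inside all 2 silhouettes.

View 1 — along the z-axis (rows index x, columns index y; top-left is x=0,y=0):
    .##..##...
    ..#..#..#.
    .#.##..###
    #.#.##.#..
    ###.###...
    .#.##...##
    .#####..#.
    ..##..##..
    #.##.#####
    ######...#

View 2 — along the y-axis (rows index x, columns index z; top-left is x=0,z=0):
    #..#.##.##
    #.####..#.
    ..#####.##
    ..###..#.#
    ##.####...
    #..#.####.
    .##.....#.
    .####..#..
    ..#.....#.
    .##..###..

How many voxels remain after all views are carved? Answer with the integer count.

start: 10×10×10 = 1000 voxels
  1. axis=2 (XY plane), |mask|=54  ⇒  voxels=540
  2. axis=1 (XZ plane), |mask|=51  ⇒  voxels=264

|visual hull| = 264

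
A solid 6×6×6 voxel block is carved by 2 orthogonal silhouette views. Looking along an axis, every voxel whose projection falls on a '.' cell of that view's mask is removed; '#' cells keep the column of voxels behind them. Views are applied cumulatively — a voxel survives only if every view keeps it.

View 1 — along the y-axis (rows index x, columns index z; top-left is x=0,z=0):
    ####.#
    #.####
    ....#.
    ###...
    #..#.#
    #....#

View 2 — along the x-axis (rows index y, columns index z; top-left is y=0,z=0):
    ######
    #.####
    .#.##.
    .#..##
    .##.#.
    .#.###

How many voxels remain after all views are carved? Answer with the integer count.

69 voxels

full grid |V| = 216
carve view 1 (along y, XZ-mask fill 19/36): 114 voxels remain
carve view 2 (along x, YZ-mask fill 24/36): 69 voxels remain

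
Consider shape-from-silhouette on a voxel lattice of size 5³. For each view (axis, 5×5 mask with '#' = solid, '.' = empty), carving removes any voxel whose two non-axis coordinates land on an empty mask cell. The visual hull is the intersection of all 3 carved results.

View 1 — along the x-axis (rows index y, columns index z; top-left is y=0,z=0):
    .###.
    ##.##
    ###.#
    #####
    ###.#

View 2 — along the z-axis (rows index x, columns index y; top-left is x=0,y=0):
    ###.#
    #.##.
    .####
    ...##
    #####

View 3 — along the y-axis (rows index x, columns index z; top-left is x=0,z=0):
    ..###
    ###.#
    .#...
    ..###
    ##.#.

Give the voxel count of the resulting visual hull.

voxel count = 39

start: 5×5×5 = 125 voxels
V1 x: intersect with YZ mask (20 set) -- 100 left
V2 z: intersect with XY mask (18 set) -- 73 left
V3 y: intersect with XZ mask (14 set) -- 39 left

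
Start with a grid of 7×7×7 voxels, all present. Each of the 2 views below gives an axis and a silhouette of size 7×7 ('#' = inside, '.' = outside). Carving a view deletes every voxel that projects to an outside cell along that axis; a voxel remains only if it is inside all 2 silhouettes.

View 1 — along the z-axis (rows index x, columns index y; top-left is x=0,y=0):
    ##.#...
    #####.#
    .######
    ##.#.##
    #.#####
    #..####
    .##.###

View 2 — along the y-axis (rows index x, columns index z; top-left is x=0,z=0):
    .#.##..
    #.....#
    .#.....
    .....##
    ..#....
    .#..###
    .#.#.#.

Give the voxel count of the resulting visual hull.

initial block: 7^3 = 343
V1 z: intersect with XY mask (36 set) -- 252 left
V2 y: intersect with XZ mask (16 set) -- 78 left

78 voxels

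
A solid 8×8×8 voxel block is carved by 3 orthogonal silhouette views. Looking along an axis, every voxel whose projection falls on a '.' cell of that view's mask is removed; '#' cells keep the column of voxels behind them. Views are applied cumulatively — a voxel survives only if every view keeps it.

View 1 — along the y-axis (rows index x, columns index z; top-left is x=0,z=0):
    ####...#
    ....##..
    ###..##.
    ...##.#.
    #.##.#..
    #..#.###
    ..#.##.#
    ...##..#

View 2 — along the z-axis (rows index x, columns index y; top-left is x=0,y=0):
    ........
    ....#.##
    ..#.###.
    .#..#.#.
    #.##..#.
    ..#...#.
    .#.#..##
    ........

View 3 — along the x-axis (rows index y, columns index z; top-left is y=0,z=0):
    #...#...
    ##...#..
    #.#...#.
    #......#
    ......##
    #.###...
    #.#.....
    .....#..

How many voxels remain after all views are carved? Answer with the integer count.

23 voxels

full grid |V| = 512
V1 y: intersect with XZ mask (31 set) -- 248 left
V2 z: intersect with XY mask (20 set) -- 77 left
V3 x: intersect with YZ mask (19 set) -- 23 left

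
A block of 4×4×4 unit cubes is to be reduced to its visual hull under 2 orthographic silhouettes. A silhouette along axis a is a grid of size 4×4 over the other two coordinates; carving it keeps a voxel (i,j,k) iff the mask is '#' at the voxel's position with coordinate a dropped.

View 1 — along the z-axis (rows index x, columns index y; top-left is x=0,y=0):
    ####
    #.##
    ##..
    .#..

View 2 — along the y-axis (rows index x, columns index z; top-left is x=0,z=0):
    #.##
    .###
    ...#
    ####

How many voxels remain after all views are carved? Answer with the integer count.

voxel count = 27

start: 4×4×4 = 64 voxels
step 1: project along z, AND mask (10/16) → |grid| = 40
step 2: project along y, AND mask (11/16) → |grid| = 27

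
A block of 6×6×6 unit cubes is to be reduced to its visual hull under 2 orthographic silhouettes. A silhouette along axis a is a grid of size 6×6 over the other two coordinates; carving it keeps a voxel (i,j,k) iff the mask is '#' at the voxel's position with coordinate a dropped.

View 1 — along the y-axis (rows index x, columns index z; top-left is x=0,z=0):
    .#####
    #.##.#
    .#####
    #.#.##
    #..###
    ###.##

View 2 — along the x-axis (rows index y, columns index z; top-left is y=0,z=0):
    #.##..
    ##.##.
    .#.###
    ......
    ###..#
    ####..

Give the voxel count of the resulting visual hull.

81 voxels

start: 6×6×6 = 216 voxels
[1] y-view keeps 27 columns → grid now 162
[2] x-view keeps 19 columns → grid now 81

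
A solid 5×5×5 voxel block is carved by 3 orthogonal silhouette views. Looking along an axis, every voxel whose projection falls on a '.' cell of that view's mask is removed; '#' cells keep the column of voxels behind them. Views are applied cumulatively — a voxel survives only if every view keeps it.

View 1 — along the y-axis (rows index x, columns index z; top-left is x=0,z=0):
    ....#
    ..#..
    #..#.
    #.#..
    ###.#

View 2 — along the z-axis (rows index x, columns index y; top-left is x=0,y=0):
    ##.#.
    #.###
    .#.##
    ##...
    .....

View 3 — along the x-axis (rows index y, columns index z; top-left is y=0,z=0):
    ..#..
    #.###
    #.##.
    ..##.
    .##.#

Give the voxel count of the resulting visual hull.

initial block: 5^3 = 125
after view 1 [y-axis, 10 of 25 cells solid] → remaining = 50
after view 2 [z-axis, 12 of 25 cells solid] → remaining = 17
after view 3 [x-axis, 13 of 25 cells solid] → remaining = 11

11 voxels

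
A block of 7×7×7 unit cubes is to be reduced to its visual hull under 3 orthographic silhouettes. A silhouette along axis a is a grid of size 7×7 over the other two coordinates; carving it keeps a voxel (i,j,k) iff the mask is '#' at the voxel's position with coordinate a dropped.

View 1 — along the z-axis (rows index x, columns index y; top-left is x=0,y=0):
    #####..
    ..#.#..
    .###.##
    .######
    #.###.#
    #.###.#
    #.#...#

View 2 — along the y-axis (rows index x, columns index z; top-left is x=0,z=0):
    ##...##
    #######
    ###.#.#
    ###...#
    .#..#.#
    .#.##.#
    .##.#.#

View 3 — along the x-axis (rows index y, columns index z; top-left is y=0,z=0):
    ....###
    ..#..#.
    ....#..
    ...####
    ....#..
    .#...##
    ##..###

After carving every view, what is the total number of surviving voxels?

49 voxels

initial block: 7^3 = 343
carve view 1 (along z, XY-mask fill 31/49): 217 voxels remain
carve view 2 (along y, XZ-mask fill 31/49): 130 voxels remain
carve view 3 (along x, YZ-mask fill 19/49): 49 voxels remain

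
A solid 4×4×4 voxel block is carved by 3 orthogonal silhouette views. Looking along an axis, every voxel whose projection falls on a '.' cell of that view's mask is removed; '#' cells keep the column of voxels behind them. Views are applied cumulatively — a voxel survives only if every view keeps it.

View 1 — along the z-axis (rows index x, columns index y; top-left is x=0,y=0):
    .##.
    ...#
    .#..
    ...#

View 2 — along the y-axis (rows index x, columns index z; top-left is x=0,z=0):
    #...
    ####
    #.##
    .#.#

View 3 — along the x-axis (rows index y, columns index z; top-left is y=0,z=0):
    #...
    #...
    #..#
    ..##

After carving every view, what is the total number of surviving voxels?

full grid |V| = 64
V1 z: intersect with XY mask (5 set) -- 20 left
V2 y: intersect with XZ mask (10 set) -- 11 left
V3 x: intersect with YZ mask (6 set) -- 6 left

|visual hull| = 6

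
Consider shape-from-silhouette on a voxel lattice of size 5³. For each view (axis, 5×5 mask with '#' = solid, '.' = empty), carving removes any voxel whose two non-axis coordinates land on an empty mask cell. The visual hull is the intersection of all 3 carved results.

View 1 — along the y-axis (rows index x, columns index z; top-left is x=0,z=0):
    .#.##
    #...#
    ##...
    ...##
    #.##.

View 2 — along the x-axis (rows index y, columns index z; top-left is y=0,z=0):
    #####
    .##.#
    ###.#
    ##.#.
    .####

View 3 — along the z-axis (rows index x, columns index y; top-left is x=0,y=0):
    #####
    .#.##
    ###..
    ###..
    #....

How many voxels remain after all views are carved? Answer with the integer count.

start: 5×5×5 = 125 voxels
step 1: project along y, AND mask (12/25) → |grid| = 60
step 2: project along x, AND mask (19/25) → |grid| = 44
step 3: project along z, AND mask (15/25) → |grid| = 27

remaining voxels: 27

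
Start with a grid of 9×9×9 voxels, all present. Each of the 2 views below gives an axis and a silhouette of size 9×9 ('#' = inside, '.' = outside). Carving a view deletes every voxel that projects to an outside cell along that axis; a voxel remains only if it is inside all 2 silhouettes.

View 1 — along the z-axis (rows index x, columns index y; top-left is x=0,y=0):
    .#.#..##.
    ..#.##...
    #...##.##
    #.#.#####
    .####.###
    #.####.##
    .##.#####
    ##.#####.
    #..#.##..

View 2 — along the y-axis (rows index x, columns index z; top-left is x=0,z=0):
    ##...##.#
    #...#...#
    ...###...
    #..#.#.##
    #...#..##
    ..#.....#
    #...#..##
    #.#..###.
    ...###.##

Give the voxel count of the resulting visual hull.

remaining voxels: 204

full grid |V| = 729
after view 1 [z-axis, 51 of 81 cells solid] → remaining = 459
after view 2 [y-axis, 36 of 81 cells solid] → remaining = 204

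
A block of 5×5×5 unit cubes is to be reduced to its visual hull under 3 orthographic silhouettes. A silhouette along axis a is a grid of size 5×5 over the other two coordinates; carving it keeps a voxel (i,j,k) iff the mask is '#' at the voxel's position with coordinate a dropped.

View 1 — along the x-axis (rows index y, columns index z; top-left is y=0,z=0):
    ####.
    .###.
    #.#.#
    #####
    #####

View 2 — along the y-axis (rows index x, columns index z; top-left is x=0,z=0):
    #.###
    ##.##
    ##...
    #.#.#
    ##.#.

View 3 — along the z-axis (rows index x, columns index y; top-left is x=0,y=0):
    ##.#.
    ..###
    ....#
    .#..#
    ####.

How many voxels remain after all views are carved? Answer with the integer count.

full grid |V| = 125
[1] x-view keeps 20 columns → grid now 100
[2] y-view keeps 16 columns → grid now 63
[3] z-view keeps 13 columns → grid now 34

remaining voxels: 34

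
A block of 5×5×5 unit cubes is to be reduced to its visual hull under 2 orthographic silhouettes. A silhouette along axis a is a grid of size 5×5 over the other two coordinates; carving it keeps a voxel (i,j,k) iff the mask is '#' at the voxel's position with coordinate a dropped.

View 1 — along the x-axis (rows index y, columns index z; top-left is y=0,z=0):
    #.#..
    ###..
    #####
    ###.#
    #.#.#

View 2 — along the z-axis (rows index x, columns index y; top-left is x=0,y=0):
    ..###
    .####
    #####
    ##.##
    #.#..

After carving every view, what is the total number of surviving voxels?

remaining voxels: 63

initial block: 5^3 = 125
[1] x-view keeps 17 columns → grid now 85
[2] z-view keeps 18 columns → grid now 63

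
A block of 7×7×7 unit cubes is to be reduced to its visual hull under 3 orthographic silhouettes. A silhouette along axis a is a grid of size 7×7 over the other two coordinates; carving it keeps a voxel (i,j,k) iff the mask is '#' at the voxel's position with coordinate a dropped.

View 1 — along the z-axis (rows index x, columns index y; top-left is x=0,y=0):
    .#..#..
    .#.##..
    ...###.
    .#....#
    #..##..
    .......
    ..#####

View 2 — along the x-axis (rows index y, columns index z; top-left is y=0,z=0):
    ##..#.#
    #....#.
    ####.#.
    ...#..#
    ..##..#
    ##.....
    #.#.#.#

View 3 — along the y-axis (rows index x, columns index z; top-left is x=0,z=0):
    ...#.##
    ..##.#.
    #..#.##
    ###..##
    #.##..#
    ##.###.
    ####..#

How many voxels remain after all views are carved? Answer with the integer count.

38 voxels

full grid |V| = 343
after view 1 [z-axis, 18 of 49 cells solid] → remaining = 126
after view 2 [x-axis, 22 of 49 cells solid] → remaining = 50
after view 3 [y-axis, 29 of 49 cells solid] → remaining = 38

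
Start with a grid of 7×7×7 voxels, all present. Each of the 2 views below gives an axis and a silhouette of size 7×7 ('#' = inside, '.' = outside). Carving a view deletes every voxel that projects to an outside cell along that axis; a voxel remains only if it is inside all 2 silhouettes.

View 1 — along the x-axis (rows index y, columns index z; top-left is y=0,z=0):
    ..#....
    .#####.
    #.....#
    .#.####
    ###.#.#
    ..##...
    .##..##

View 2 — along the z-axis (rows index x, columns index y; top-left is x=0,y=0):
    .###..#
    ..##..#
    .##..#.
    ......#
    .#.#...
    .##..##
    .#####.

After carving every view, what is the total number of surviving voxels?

initial block: 7^3 = 343
  1. axis=0 (YZ plane), |mask|=24  ⇒  voxels=168
  2. axis=2 (XY plane), |mask|=22  ⇒  voxels=82

voxel count = 82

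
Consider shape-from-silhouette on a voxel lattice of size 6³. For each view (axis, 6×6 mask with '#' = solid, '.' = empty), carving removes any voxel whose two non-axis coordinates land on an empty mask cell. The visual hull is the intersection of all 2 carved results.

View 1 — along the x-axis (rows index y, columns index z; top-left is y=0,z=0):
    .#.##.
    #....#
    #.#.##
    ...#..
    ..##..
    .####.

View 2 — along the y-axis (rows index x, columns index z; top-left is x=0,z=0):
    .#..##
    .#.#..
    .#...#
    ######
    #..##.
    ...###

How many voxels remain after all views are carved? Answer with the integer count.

51 voxels

initial block: 6^3 = 216
step 1: project along x, AND mask (16/36) → |grid| = 96
step 2: project along y, AND mask (19/36) → |grid| = 51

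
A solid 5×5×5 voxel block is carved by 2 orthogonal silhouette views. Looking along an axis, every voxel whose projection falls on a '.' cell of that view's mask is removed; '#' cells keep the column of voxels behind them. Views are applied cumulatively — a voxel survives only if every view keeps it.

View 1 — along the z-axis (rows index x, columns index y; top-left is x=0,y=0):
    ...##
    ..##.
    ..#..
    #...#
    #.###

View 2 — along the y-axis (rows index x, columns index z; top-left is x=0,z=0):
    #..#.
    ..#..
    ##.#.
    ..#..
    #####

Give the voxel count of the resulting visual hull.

initial block: 5^3 = 125
V1 z: intersect with XY mask (11 set) -- 55 left
V2 y: intersect with XZ mask (12 set) -- 31 left

|visual hull| = 31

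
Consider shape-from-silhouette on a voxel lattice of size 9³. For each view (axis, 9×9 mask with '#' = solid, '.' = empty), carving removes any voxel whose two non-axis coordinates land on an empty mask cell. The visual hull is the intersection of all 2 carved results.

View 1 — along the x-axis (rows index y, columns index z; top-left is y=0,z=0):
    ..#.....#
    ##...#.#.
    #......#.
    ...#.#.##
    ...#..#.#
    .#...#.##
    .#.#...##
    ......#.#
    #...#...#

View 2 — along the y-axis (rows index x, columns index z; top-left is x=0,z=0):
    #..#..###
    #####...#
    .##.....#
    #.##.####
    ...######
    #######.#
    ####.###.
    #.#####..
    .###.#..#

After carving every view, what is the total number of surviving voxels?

initial block: 9^3 = 729
V1 x: intersect with YZ mask (28 set) -- 252 left
V2 y: intersect with XZ mask (53 set) -- 167 left

remaining voxels: 167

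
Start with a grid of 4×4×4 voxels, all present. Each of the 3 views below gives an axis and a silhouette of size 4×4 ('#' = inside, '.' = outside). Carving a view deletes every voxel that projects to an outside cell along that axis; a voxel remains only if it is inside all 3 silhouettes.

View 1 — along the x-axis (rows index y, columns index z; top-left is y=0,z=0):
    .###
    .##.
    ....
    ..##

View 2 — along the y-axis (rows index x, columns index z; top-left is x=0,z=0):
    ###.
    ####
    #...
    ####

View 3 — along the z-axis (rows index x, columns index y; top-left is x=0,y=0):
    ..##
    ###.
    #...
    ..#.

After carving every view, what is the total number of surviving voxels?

remaining voxels: 6

initial block: 4^3 = 64
after view 1 [x-axis, 7 of 16 cells solid] → remaining = 28
after view 2 [y-axis, 12 of 16 cells solid] → remaining = 19
after view 3 [z-axis, 7 of 16 cells solid] → remaining = 6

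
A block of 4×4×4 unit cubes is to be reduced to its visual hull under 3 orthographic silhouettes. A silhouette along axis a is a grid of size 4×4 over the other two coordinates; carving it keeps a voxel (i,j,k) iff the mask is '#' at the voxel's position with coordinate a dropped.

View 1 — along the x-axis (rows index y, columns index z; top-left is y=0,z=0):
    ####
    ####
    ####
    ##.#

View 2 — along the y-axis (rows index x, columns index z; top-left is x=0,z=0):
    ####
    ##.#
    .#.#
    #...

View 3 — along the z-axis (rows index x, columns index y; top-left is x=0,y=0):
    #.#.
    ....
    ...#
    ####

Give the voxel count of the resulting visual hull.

start: 4×4×4 = 64 voxels
  1. axis=0 (YZ plane), |mask|=15  ⇒  voxels=60
  2. axis=1 (XZ plane), |mask|=10  ⇒  voxels=39
  3. axis=2 (XY plane), |mask|=7  ⇒  voxels=14

remaining voxels: 14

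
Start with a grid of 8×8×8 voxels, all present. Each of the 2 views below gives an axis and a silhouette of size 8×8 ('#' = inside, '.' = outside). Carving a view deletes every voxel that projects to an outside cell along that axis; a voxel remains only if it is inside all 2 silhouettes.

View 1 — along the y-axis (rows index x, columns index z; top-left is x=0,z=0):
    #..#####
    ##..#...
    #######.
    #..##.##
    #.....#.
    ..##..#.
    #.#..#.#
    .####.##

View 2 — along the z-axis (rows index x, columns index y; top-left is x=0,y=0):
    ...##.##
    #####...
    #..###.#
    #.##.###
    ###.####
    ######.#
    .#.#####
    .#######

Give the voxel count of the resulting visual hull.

205 voxels

before carving: 512 voxels (8×8×8)
step 1: project along y, AND mask (36/64) → |grid| = 288
step 2: project along z, AND mask (47/64) → |grid| = 205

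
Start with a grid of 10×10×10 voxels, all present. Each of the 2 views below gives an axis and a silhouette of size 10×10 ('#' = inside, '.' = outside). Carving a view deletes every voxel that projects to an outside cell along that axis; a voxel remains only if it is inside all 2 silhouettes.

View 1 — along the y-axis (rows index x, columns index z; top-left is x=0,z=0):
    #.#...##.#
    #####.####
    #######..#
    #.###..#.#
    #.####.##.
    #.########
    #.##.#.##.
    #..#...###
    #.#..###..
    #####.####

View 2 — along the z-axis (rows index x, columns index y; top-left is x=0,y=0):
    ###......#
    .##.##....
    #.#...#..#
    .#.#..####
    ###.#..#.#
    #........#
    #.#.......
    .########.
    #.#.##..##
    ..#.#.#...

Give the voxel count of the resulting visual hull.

before carving: 1000 voxels (10×10×10)
carve view 1 (along y, XZ-mask fill 69/100): 690 voxels remain
carve view 2 (along z, XY-mask fill 45/100): 293 voxels remain

293 voxels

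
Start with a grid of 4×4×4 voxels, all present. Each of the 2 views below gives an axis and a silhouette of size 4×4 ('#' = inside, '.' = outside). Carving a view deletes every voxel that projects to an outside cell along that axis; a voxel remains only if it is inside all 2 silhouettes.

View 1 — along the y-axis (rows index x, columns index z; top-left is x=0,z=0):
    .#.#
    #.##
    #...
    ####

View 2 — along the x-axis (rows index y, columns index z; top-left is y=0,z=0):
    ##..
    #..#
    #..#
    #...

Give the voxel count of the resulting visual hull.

initial block: 4^3 = 64
after view 1 [y-axis, 10 of 16 cells solid] → remaining = 40
after view 2 [x-axis, 7 of 16 cells solid] → remaining = 20

voxel count = 20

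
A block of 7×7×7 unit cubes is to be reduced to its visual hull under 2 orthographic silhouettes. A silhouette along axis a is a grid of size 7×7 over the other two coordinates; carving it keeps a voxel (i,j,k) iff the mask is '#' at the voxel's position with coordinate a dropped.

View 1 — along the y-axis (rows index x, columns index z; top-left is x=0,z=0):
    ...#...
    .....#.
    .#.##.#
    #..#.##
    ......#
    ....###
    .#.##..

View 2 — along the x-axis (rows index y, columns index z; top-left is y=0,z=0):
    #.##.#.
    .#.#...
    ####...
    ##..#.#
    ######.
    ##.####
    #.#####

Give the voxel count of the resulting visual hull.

voxel count = 76

full grid |V| = 343
  1. axis=1 (XZ plane), |mask|=17  ⇒  voxels=119
  2. axis=0 (YZ plane), |mask|=32  ⇒  voxels=76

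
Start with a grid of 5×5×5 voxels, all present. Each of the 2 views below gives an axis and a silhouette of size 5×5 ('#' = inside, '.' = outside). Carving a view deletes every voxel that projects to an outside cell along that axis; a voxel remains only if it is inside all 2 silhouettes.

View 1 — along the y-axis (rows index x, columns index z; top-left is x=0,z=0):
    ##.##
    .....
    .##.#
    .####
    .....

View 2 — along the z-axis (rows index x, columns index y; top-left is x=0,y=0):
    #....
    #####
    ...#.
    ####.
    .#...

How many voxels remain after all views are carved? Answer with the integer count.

voxel count = 23

initial block: 5^3 = 125
step 1: project along y, AND mask (11/25) → |grid| = 55
step 2: project along z, AND mask (12/25) → |grid| = 23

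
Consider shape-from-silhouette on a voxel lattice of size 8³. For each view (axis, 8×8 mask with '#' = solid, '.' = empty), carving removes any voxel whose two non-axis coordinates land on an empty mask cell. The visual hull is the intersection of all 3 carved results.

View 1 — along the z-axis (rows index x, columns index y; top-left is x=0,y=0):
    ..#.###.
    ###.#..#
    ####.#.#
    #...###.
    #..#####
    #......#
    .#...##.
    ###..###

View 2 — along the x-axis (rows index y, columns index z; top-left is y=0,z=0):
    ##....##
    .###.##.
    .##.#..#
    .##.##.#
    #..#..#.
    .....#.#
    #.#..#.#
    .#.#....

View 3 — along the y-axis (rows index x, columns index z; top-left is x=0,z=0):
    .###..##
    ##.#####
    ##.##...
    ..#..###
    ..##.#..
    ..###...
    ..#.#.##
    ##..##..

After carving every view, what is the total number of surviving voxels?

start: 8×8×8 = 512 voxels
  1. axis=2 (XY plane), |mask|=36  ⇒  voxels=288
  2. axis=0 (YZ plane), |mask|=29  ⇒  voxels=124
  3. axis=1 (XZ plane), |mask|=34  ⇒  voxels=65

remaining voxels: 65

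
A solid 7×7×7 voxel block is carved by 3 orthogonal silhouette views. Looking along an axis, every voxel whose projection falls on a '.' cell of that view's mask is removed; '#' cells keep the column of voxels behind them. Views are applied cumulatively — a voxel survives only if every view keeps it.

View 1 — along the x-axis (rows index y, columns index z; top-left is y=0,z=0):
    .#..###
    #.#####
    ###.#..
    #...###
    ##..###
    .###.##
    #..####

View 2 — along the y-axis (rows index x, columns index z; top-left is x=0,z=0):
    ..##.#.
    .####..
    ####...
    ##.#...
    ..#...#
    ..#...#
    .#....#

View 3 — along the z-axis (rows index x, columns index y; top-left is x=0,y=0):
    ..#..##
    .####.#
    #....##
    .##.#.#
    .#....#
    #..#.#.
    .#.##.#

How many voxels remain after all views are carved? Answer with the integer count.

full grid |V| = 343
carve view 1 (along x, YZ-mask fill 33/49): 231 voxels remain
carve view 2 (along y, XZ-mask fill 20/49): 83 voxels remain
carve view 3 (along z, XY-mask fill 24/49): 43 voxels remain

remaining voxels: 43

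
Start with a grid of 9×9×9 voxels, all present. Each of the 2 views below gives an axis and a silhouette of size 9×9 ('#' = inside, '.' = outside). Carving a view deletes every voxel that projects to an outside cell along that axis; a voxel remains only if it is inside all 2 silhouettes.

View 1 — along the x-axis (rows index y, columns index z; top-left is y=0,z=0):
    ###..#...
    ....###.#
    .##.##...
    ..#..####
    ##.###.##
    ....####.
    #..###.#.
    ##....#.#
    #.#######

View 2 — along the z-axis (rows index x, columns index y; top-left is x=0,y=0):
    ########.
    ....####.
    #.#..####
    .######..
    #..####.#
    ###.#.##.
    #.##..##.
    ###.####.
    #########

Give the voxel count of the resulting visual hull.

initial block: 9^3 = 729
carve view 1 (along x, YZ-mask fill 45/81): 405 voxels remain
carve view 2 (along z, XY-mask fill 57/81): 275 voxels remain

remaining voxels: 275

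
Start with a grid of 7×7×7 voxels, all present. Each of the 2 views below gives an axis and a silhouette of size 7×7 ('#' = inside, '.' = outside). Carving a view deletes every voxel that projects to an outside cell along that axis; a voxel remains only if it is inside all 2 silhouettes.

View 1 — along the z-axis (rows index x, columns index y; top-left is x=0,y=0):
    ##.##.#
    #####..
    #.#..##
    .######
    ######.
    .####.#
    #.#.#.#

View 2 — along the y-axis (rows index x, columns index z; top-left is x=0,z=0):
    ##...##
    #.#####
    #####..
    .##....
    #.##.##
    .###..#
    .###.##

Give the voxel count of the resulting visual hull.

voxel count = 152

full grid |V| = 343
after view 1 [z-axis, 35 of 49 cells solid] → remaining = 245
after view 2 [y-axis, 31 of 49 cells solid] → remaining = 152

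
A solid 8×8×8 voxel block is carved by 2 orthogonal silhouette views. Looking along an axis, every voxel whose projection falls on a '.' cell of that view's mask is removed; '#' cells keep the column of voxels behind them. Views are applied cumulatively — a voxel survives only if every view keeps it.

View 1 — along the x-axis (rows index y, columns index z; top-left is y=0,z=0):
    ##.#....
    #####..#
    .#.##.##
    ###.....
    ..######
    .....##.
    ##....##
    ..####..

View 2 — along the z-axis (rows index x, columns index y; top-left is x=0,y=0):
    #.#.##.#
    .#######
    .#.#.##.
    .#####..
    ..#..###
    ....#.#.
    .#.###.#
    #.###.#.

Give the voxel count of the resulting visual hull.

before carving: 512 voxels (8×8×8)
step 1: project along x, AND mask (33/64) → |grid| = 264
step 2: project along z, AND mask (37/64) → |grid| = 154

voxel count = 154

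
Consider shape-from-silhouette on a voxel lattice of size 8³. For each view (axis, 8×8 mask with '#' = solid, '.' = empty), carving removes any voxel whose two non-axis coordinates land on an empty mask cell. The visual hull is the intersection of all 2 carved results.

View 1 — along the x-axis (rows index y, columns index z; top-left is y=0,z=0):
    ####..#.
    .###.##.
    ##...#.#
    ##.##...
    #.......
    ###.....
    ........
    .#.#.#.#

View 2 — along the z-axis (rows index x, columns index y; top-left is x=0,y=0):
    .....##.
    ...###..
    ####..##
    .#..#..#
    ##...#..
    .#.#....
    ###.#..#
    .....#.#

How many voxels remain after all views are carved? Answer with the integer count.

initial block: 8^3 = 512
[1] x-view keeps 26 columns → grid now 208
[2] z-view keeps 26 columns → grid now 91

91 voxels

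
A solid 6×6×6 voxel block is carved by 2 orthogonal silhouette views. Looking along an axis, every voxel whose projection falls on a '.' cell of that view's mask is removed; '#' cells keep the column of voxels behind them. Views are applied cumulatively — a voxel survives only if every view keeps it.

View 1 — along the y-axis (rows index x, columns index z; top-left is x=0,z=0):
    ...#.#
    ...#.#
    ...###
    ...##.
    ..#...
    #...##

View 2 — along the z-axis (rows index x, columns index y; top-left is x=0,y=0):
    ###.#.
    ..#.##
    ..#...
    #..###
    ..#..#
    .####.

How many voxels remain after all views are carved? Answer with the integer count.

full grid |V| = 216
  1. axis=1 (XZ plane), |mask|=13  ⇒  voxels=78
  2. axis=2 (XY plane), |mask|=18  ⇒  voxels=39

remaining voxels: 39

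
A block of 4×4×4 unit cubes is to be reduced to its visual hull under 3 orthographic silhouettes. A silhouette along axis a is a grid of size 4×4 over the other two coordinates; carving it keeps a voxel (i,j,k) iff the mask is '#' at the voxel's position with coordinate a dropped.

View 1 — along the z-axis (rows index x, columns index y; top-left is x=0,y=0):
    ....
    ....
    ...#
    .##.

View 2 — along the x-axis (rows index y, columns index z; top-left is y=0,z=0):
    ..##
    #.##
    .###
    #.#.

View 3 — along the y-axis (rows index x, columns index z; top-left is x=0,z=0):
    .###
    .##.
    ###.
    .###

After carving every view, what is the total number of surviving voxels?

voxel count = 7

full grid |V| = 64
V1 z: intersect with XY mask (3 set) -- 12 left
V2 x: intersect with YZ mask (10 set) -- 8 left
V3 y: intersect with XZ mask (11 set) -- 7 left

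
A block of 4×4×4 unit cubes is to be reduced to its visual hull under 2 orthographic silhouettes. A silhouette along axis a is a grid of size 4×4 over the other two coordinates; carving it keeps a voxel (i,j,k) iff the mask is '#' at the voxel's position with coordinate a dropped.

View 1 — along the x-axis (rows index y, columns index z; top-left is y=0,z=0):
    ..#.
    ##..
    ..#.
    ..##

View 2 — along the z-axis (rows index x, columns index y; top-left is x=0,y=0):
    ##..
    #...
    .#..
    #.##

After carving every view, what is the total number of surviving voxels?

|visual hull| = 10

full grid |V| = 64
carve view 1 (along x, YZ-mask fill 6/16): 24 voxels remain
carve view 2 (along z, XY-mask fill 7/16): 10 voxels remain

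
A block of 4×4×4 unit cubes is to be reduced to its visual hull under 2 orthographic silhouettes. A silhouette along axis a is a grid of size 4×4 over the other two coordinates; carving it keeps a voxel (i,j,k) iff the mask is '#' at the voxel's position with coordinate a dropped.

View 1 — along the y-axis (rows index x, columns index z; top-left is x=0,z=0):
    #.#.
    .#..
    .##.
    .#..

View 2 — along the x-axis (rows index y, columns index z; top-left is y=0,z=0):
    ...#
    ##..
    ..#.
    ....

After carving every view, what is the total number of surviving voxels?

before carving: 64 voxels (4×4×4)
step 1: project along y, AND mask (6/16) → |grid| = 24
step 2: project along x, AND mask (4/16) → |grid| = 6

voxel count = 6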